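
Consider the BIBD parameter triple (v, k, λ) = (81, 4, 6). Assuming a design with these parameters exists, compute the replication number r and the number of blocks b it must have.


Any 2-(v, k, λ) BIBD satisfies two necessary conditions:
  (i)  Each point sits in r blocks, and counting incidences through any fixed point gives r(k − 1) = λ(v − 1), so r = λ(v − 1)/(k − 1).
  (ii) Total incidences bk = vr, so b = vr/k.
Step 1: r = λ(v − 1)/(k − 1) = 6·(81 − 1)/(4 − 1) = 6·80/3 = 480/3 = 160.
Step 2: b = vr/k = 81·160/4 = 12960/4 = 3240.
Check integrality: r = 160 ∈ Z ✓, b = 3240 ∈ Z ✓.
(These identities are necessary conditions: they determine r and b for any design with these parameters, but do not by themselves prove that one exists.)

r = 160, b = 3240.


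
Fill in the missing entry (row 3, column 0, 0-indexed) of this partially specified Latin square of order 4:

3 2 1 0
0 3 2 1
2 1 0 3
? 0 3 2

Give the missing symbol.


Row 3 contains symbols [0, 2, 3] — missing [1].
Column 0 contains symbols [0, 2, 3] — missing [1].
The missing symbol must appear in both missing sets; intersection = [1].
Therefore the hidden value is 1.

Missing value = 1.


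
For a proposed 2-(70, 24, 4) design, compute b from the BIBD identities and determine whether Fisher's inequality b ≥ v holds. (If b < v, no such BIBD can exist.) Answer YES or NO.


b = λv(v − 1)/(k(k − 1)) = 4·70·69/(24·23) = 19320/552 = 35.
Compare with v = 70: b < v, so Fisher's inequality fails.

NO


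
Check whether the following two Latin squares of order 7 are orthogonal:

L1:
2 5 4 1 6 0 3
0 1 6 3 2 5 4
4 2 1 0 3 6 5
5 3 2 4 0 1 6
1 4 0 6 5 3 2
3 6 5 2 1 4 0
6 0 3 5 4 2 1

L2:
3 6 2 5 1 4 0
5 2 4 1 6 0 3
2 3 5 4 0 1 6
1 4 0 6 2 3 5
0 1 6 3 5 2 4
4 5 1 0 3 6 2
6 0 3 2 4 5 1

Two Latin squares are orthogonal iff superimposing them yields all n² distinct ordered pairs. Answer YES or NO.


Form the n² = 49 superimposed pairs (L1[i][j], L2[i][j]), row by row (rows and columns indexed from 0):
row 0: (2,3) (5,6) (4,2) (1,5) (6,1) (0,4) (3,0)
row 1: (0,5) (1,2) (6,4) (3,1) (2,6) (5,0) (4,3)
row 2: (4,2) (2,3) (1,5) (0,4) (3,0) (6,1) (5,6)
row 3: (5,1) (3,4) (2,0) (4,6) (0,2) (1,3) (6,5)
row 4: (1,0) (4,1) (0,6) (6,3) (5,5) (3,2) (2,4)
row 5: (3,4) (6,5) (5,1) (2,0) (1,3) (4,6) (0,2)
row 6: (6,6) (0,0) (3,3) (5,2) (4,4) (2,5) (1,1)
Orthogonality requires all 49 pairs distinct.
But the pair (4,2) repeats: cell (0,2) has L1 = 4, L2 = 2, and cell (2,0) has L1 = 4, L2 = 2.
A repeated pair means some other pair never occurs (only 35 distinct pairs out of 49), so the squares are not orthogonal.
Conclusion: NO.

NO


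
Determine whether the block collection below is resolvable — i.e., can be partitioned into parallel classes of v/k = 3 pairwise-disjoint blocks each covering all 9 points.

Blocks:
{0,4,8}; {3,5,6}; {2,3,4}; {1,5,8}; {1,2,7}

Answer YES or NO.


v = 9, block size k = 3, number of blocks = 5.
For resolvability, blocks must partition into parallel classes of size v/k = 3.
Total blocks must therefore be a multiple of 3: 5 = 3·1 + 2 ⇒ not divisible ✗.
Resolvable? NO.

NO


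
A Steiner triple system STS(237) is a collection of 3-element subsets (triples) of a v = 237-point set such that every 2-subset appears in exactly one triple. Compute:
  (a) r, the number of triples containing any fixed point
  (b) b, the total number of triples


An STS(v) is a 2-(v, 3, 1) BIBD: block size k = 3, λ = 1.
Replication: r(k − 1) = λ(v − 1) ⇒ r·2 = 237 − 1 = 236 ⇒ r = 118.
Block count: bk = vr ⇒ b·3 = 237·118 = 27966 ⇒ b = 9322.

r = 118, b = 9322.


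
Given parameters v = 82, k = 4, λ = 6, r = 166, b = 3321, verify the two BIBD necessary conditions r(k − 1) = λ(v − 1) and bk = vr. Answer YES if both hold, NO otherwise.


Condition (i): r(k − 1) = 166·3 = 498; λ(v − 1) = 6·81 = 486. Match? NO.
Condition (ii): bk = 3321·4 = 13284; vr = 82·166 = 13612. Match? NO.
Both conditions hold? NO.

NO


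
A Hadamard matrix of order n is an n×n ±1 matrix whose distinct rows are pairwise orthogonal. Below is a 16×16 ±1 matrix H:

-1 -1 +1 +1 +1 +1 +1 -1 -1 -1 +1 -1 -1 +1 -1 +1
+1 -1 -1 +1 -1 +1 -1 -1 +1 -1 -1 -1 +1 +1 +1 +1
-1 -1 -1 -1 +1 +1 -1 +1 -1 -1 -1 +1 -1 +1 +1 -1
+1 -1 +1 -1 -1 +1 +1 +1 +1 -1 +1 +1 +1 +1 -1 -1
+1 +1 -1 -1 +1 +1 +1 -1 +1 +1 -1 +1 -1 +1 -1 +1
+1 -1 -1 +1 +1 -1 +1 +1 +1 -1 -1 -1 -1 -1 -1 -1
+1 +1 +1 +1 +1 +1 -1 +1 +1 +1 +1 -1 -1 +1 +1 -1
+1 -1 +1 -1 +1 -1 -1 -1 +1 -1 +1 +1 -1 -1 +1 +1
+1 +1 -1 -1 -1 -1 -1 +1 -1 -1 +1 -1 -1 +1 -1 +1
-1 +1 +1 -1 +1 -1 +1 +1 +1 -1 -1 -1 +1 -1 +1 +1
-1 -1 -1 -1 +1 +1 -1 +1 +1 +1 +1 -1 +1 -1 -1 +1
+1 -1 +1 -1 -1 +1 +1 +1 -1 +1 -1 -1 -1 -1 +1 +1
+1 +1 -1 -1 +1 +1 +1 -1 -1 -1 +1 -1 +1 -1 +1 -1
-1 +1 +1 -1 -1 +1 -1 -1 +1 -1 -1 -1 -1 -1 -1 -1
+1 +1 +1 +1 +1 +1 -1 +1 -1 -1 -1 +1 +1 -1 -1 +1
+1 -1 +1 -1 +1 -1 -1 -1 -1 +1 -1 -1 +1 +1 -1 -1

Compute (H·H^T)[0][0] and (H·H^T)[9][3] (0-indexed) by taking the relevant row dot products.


Row 0 of H: [-1, -1, 1, 1, 1, 1, 1, -1, -1, -1, 1, -1, -1, 1, -1, 1].
Row 3 of H: [1, -1, 1, -1, -1, 1, 1, 1, 1, -1, 1, 1, 1, 1, -1, -1].
Row 9 of H: [-1, 1, 1, -1, 1, -1, 1, 1, 1, -1, -1, -1, 1, -1, 1, 1].
(H·H^T)[0][0] = Σ_j H[0][j]·H[0][j] = (-1)² + (-1)² + (1)² + (1)² + (1)² + (1)² + (1)² + (-1)² + (-1)² + (-1)² + (1)² + (-1)² + (-1)² + (1)² + (-1)² + (1)² = 1 + 1 + 1 + 1 + 1 + 1 + 1 + 1 + 1 + 1 + 1 + 1 + 1 + 1 + 1 + 1 = 16.
(H·H^T)[9][3] = Σ_j H[9][j]·H[3][j] = (-1)·(1) + (1)·(-1) + (1)·(1) + (-1)·(-1) + (1)·(-1) + (-1)·(1) + (1)·(1) + (1)·(1) + (1)·(1) + (-1)·(-1) + (-1)·(1) + (-1)·(1) + (1)·(1) + (-1)·(1) + (1)·(-1) + (1)·(-1) = -1 + -1 + 1 + 1 + -1 + -1 + 1 + 1 + 1 + 1 + -1 + -1 + 1 + -1 + -1 + -1 = -2.
Rows 9 and 3 are not orthogonal (dot product = -2 ≠ 0), so H is not a Hadamard matrix.

(0,0) entry = 16; (9,3) entry = -2.


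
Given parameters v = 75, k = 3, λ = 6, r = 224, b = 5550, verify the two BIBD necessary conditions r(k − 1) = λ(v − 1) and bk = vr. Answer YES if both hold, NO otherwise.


Condition (i): r(k − 1) = 224·2 = 448; λ(v − 1) = 6·74 = 444. Match? NO.
Condition (ii): bk = 5550·3 = 16650; vr = 75·224 = 16800. Match? NO.
Both conditions hold? NO.

NO


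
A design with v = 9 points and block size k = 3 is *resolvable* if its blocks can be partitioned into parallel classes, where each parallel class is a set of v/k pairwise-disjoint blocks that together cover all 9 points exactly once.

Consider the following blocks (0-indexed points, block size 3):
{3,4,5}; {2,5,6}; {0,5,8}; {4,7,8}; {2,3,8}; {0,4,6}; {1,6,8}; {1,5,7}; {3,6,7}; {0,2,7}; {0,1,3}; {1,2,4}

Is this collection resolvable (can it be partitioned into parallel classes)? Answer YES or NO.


v = 9, block size k = 3, number of blocks = 12.
For resolvability, blocks must partition into parallel classes of size v/k = 3.
Total blocks must therefore be a multiple of 3: 12 = 3·4 + 0 ⇒ divisible ✓.
Greedy packing gives 4 candidate class(es). Each should be a full parallel class (size 3, covers all 9 points).
  Class 1 (3 blocks): {3,4,5}; {1,6,8}; {0,2,7}. Points covered: [0, 1, 2, 3, 4, 5, 6, 7, 8].
  Class 2 (3 blocks): {2,5,6}; {4,7,8}; {0,1,3}. Points covered: [0, 1, 2, 3, 4, 5, 6, 7, 8].
  Class 3 (3 blocks): {0,5,8}; {3,6,7}; {1,2,4}. Points covered: [0, 1, 2, 3, 4, 5, 6, 7, 8].
  Class 4 (3 blocks): {2,3,8}; {0,4,6}; {1,5,7}. Points covered: [0, 1, 2, 3, 4, 5, 6, 7, 8].
All classes full (size 3)? YES. All classes cover every point? YES.
Resolvable? YES.

YES


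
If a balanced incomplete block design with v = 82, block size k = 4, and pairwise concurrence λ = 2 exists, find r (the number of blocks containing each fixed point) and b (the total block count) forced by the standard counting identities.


Any 2-(v, k, λ) BIBD satisfies two necessary conditions:
  (i)  Each point sits in r blocks, and counting incidences through any fixed point gives r(k − 1) = λ(v − 1), so r = λ(v − 1)/(k − 1).
  (ii) Total incidences bk = vr, so b = vr/k.
Step 1: r = λ(v − 1)/(k − 1) = 2·(82 − 1)/(4 − 1) = 2·81/3 = 162/3 = 54.
Step 2: b = vr/k = 82·54/4 = 4428/4 = 1107.
Check integrality: r = 54 ∈ Z ✓, b = 1107 ∈ Z ✓.
(These identities are necessary conditions: they determine r and b for any design with these parameters, but do not by themselves prove that one exists.)

r = 54, b = 1107.


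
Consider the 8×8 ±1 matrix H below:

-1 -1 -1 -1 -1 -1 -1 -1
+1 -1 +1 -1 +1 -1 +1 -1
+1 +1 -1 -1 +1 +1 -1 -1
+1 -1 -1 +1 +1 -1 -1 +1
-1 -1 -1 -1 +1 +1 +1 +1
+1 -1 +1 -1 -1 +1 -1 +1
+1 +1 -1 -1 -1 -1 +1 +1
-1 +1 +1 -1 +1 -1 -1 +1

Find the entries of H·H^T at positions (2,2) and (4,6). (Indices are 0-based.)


Row 2 of H: [1, 1, -1, -1, 1, 1, -1, -1].
Row 4 of H: [-1, -1, -1, -1, 1, 1, 1, 1].
Row 6 of H: [1, 1, -1, -1, -1, -1, 1, 1].
(H·H^T)[2][2] = Σ_j H[2][j]·H[2][j] = (1)² + (1)² + (-1)² + (-1)² + (1)² + (1)² + (-1)² + (-1)² = 1 + 1 + 1 + 1 + 1 + 1 + 1 + 1 = 8.
(H·H^T)[4][6] = Σ_j H[4][j]·H[6][j] = (-1)·(1) + (-1)·(1) + (-1)·(-1) + (-1)·(-1) + (1)·(-1) + (1)·(-1) + (1)·(1) + (1)·(1) = -1 + -1 + 1 + 1 + -1 + -1 + 1 + 1 = 0.
So rows 4 and 6 are orthogonal; the diagonal entry equals n = 8.

(2,2) entry = 8; (4,6) entry = 0.


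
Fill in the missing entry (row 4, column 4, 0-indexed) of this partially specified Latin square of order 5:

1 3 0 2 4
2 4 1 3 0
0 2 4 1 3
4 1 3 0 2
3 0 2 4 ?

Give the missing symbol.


Row 4 contains symbols [0, 2, 3, 4] — missing [1].
Column 4 contains symbols [0, 2, 3, 4] — missing [1].
The missing symbol must appear in both missing sets; intersection = [1].
Therefore the hidden value is 1.

Missing value = 1.


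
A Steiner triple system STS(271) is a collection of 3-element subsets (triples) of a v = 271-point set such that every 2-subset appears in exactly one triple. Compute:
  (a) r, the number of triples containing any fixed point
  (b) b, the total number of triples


An STS(v) is a 2-(v, 3, 1) BIBD: block size k = 3, λ = 1.
Replication: r(k − 1) = λ(v − 1) ⇒ r·2 = 271 − 1 = 270 ⇒ r = 135.
Block count: bk = vr ⇒ b·3 = 271·135 = 36585 ⇒ b = 12195.
(Check via b = v(v − 1)/6 = 271·270/6 = 73170/6 = 12195.)

r = 135, b = 12195.


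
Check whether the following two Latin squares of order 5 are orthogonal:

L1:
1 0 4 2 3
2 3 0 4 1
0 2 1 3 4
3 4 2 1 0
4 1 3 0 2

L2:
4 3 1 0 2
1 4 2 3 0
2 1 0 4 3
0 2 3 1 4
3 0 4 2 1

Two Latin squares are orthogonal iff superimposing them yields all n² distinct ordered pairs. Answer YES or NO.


Form the n² = 25 superimposed pairs (L1[i][j], L2[i][j]), row by row (rows and columns indexed from 0):
row 0: (1,4) (0,3) (4,1) (2,0) (3,2)
row 1: (2,1) (3,4) (0,2) (4,3) (1,0)
row 2: (0,2) (2,1) (1,0) (3,4) (4,3)
row 3: (3,0) (4,2) (2,3) (1,1) (0,4)
row 4: (4,3) (1,0) (3,4) (0,2) (2,1)
Orthogonality requires all 25 pairs distinct.
But the pair (0,2) repeats: cell (1,2) has L1 = 0, L2 = 2, and cell (2,0) has L1 = 0, L2 = 2.
A repeated pair means some other pair never occurs (only 15 distinct pairs out of 25), so the squares are not orthogonal.
Conclusion: NO.

NO


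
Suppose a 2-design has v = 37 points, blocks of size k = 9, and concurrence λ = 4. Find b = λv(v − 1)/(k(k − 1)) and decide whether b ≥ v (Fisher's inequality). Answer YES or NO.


b = λv(v − 1)/(k(k − 1)) = 4·37·36/(9·8) = 5328/72 = 74.
Compare with v = 37: b ≥ v, so Fisher's inequality holds.

YES


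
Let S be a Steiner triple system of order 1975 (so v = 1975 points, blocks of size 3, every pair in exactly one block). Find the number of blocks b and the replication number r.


An STS(v) is a 2-(v, 3, 1) BIBD: block size k = 3, λ = 1.
Replication: r(k − 1) = λ(v − 1) ⇒ r·2 = 1975 − 1 = 1974 ⇒ r = 987.
Block count: b = v(v − 1)/6 = 1975·1974/6 = 3898650/6 = 649775.

r = 987, b = 649775.


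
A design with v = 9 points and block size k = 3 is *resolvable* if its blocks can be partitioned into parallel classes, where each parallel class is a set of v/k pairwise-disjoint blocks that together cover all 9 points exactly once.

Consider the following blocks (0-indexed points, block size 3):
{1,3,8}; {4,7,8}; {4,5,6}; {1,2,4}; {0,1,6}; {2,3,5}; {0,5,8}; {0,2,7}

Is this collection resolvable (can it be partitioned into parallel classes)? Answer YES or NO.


v = 9, block size k = 3, number of blocks = 8.
For resolvability, blocks must partition into parallel classes of size v/k = 3.
Total blocks must therefore be a multiple of 3: 8 = 3·2 + 2 ⇒ not divisible ✗.
Resolvable? NO.

NO


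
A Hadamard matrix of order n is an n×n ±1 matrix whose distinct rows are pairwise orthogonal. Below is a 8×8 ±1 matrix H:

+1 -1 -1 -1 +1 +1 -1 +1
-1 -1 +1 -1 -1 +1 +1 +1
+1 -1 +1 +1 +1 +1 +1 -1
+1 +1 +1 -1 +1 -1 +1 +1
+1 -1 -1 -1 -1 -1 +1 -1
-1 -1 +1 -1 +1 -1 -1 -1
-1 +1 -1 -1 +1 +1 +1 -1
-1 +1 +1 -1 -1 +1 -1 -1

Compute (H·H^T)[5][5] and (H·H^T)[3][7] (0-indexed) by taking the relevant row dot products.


Row 3 of H: [1, 1, 1, -1, 1, -1, 1, 1].
Row 5 of H: [-1, -1, 1, -1, 1, -1, -1, -1].
Row 7 of H: [-1, 1, 1, -1, -1, 1, -1, -1].
(H·H^T)[5][5] = Σ_j H[5][j]·H[5][j] = (-1)² + (-1)² + (1)² + (-1)² + (1)² + (-1)² + (-1)² + (-1)² = 1 + 1 + 1 + 1 + 1 + 1 + 1 + 1 = 8.
(H·H^T)[3][7] = Σ_j H[3][j]·H[7][j] = (1)·(-1) + (1)·(1) + (1)·(1) + (-1)·(-1) + (1)·(-1) + (-1)·(1) + (1)·(-1) + (1)·(-1) = -1 + 1 + 1 + 1 + -1 + -1 + -1 + -1 = -2.
Rows 3 and 7 are not orthogonal (dot product = -2 ≠ 0), so H is not a Hadamard matrix.

(5,5) entry = 8; (3,7) entry = -2.


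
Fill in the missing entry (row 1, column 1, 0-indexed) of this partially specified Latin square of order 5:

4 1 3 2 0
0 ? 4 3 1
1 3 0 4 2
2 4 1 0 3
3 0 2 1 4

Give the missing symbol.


Row 1 contains symbols [0, 1, 3, 4] — missing [2].
Column 1 contains symbols [0, 1, 3, 4] — missing [2].
The missing symbol must appear in both missing sets; intersection = [2].
Therefore the hidden value is 2.

Missing value = 2.


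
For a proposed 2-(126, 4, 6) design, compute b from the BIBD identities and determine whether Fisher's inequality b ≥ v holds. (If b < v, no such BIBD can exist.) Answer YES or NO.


r = λ(v − 1)/(k − 1) = 6·125/3 = 250.
b = vr/k = 126·250/4 = 7875.
Fisher's inequality: b ≥ v ⇔ 7875 ≥ 126? YES.

YES


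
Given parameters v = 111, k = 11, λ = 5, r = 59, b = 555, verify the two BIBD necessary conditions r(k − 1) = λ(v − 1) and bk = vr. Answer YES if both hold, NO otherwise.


Condition (i): r(k − 1) = 59·10 = 590; λ(v − 1) = 5·110 = 550. Match? NO.
Condition (ii): bk = 555·11 = 6105; vr = 111·59 = 6549. Match? NO.
Both conditions hold? NO.

NO


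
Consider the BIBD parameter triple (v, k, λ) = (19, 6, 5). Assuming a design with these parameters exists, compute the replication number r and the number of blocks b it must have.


Any 2-(v, k, λ) BIBD satisfies two necessary conditions:
  (i)  Each point sits in r blocks, and counting incidences through any fixed point gives r(k − 1) = λ(v − 1), so r = λ(v − 1)/(k − 1).
  (ii) Total incidences bk = vr, so b = vr/k.
Step 1: r = λ(v − 1)/(k − 1) = 5·(19 − 1)/(6 − 1) = 5·18/5 = 90/5 = 18.
Step 2: b = vr/k = 19·18/6 = 342/6 = 57.
Check integrality: r = 18 ∈ Z ✓, b = 57 ∈ Z ✓.
(These identities are necessary conditions: they determine r and b for any design with these parameters, but do not by themselves prove that one exists.)

r = 18, b = 57.


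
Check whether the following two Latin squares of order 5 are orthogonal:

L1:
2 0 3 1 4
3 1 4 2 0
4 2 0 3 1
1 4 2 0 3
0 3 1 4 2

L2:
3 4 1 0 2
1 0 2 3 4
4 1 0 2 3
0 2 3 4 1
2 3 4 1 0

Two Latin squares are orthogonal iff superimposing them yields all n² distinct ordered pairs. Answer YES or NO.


Form the n² = 25 superimposed pairs (L1[i][j], L2[i][j]), row by row (rows and columns indexed from 0):
row 0: (2,3) (0,4) (3,1) (1,0) (4,2)
row 1: (3,1) (1,0) (4,2) (2,3) (0,4)
row 2: (4,4) (2,1) (0,0) (3,2) (1,3)
row 3: (1,0) (4,2) (2,3) (0,4) (3,1)
row 4: (0,2) (3,3) (1,4) (4,1) (2,0)
Orthogonality requires all 25 pairs distinct.
But the pair (3,1) repeats: cell (0,2) has L1 = 3, L2 = 1, and cell (1,0) has L1 = 3, L2 = 1.
A repeated pair means some other pair never occurs (only 15 distinct pairs out of 25), so the squares are not orthogonal.
Conclusion: NO.

NO


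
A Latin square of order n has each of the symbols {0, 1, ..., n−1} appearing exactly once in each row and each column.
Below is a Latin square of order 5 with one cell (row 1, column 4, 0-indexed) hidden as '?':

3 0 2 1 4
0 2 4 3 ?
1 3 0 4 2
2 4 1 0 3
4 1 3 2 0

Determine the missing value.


Row 1 contains symbols [0, 2, 3, 4] — missing [1].
Column 4 contains symbols [0, 2, 3, 4] — missing [1].
The missing symbol must appear in both missing sets; intersection = [1].
Therefore the hidden value is 1.

Missing value = 1.


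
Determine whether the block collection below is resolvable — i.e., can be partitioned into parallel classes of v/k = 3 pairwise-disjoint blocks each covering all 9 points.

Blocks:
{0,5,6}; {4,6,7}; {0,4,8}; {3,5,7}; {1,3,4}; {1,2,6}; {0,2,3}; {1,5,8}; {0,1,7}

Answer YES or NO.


v = 9, block size k = 3, number of blocks = 9.
For resolvability, blocks must partition into parallel classes of size v/k = 3.
Total blocks must therefore be a multiple of 3: 9 = 3·3 + 0 ⇒ divisible ✓.
Consider block {0,5,6}. The only other block(s) in the collection disjoint from it are {1,3,4} — just 1 block(s). Any parallel class containing {0,5,6} would need 2 other blocks each disjoint from it, so no parallel class of size 3 can contain {0,5,6}.
Since every block must belong to some parallel class in a resolution, the collection cannot be partitioned into parallel classes.
Resolvable? NO.

NO


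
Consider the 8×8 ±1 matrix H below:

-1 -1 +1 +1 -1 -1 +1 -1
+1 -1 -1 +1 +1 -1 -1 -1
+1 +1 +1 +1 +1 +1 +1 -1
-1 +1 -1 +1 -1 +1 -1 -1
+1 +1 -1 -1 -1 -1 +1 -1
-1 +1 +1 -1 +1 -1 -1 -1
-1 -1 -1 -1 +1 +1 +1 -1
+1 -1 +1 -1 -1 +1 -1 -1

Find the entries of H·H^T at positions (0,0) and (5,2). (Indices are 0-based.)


Row 0 of H: [-1, -1, 1, 1, -1, -1, 1, -1].
Row 2 of H: [1, 1, 1, 1, 1, 1, 1, -1].
Row 5 of H: [-1, 1, 1, -1, 1, -1, -1, -1].
(H·H^T)[0][0] = Σ_j H[0][j]·H[0][j] = (-1)² + (-1)² + (1)² + (1)² + (-1)² + (-1)² + (1)² + (-1)² = 1 + 1 + 1 + 1 + 1 + 1 + 1 + 1 = 8.
(H·H^T)[5][2] = Σ_j H[5][j]·H[2][j] = (-1)·(1) + (1)·(1) + (1)·(1) + (-1)·(1) + (1)·(1) + (-1)·(1) + (-1)·(1) + (-1)·(-1) = -1 + 1 + 1 + -1 + 1 + -1 + -1 + 1 = 0.
So rows 5 and 2 are orthogonal; the diagonal entry equals n = 8.

(0,0) entry = 8; (5,2) entry = 0.


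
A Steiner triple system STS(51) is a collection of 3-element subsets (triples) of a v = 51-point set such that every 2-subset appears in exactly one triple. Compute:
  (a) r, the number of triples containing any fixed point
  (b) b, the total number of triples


An STS(v) is a 2-(v, 3, 1) BIBD: block size k = 3, λ = 1.
Replication: r(k − 1) = λ(v − 1) ⇒ r·2 = 51 − 1 = 50 ⇒ r = 25.
Block count: b = v(v − 1)/6 = 51·50/6 = 2550/6 = 425.

r = 25, b = 425.


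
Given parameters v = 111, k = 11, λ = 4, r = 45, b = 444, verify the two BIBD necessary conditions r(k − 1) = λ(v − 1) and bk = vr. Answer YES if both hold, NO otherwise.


Condition (i): r(k − 1) = 45·10 = 450; λ(v − 1) = 4·110 = 440. Match? NO.
Condition (ii): bk = 444·11 = 4884; vr = 111·45 = 4995. Match? NO.
Both conditions hold? NO.

NO


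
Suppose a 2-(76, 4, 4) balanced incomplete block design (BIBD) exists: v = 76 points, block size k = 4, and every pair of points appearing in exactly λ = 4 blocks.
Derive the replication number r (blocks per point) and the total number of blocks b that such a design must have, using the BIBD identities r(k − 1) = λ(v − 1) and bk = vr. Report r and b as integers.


Any 2-(v, k, λ) BIBD satisfies two necessary conditions:
  (i)  Each point sits in r blocks, and counting incidences through any fixed point gives r(k − 1) = λ(v − 1), so r = λ(v − 1)/(k − 1).
  (ii) Total incidences bk = vr, so b = vr/k.
Step 1: r = λ(v − 1)/(k − 1) = 4·(76 − 1)/(4 − 1) = 4·75/3 = 300/3 = 100.
Step 2: b = vr/k = 76·100/4 = 7600/4 = 1900.
Check integrality: r = 100 ∈ Z ✓, b = 1900 ∈ Z ✓.
(These identities are necessary conditions: they determine r and b for any design with these parameters, but do not by themselves prove that one exists.)

r = 100, b = 1900.


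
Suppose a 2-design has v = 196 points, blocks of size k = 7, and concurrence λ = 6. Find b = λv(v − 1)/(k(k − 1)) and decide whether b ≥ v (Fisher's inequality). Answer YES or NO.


b = λv(v − 1)/(k(k − 1)) = 6·196·195/(7·6) = 229320/42 = 5460.
Compare with v = 196: b ≥ v, so Fisher's inequality holds.

YES


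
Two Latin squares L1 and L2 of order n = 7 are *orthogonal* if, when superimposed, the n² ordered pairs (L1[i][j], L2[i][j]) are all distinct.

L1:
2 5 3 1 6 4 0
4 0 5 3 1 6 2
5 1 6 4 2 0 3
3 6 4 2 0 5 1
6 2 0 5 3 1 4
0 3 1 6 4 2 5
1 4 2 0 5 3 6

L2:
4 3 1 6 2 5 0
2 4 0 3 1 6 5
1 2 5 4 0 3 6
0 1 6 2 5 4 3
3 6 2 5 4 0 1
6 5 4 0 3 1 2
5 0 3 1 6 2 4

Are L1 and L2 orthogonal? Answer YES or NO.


Form the n² = 49 superimposed pairs (L1[i][j], L2[i][j]), row by row (rows and columns indexed from 0):
row 0: (2,4) (5,3) (3,1) (1,6) (6,2) (4,5) (0,0)
row 1: (4,2) (0,4) (5,0) (3,3) (1,1) (6,6) (2,5)
row 2: (5,1) (1,2) (6,5) (4,4) (2,0) (0,3) (3,6)
row 3: (3,0) (6,1) (4,6) (2,2) (0,5) (5,4) (1,3)
row 4: (6,3) (2,6) (0,2) (5,5) (3,4) (1,0) (4,1)
row 5: (0,6) (3,5) (1,4) (6,0) (4,3) (2,1) (5,2)
row 6: (1,5) (4,0) (2,3) (0,1) (5,6) (3,2) (6,4)
Orthogonality requires all 49 pairs distinct.
Check by first coordinate: for each symbol s of L1, list the L2 entries in the n cells where L1 = s; they must all differ.
  L1 = 0: L2 entries (in reading order) 0, 4, 3, 5, 2, 6, 1 — all 7 distinct ✓
  L1 = 1: L2 entries (in reading order) 6, 1, 2, 3, 0, 4, 5 — all 7 distinct ✓
  L1 = 2: L2 entries (in reading order) 4, 5, 0, 2, 6, 1, 3 — all 7 distinct ✓
  L1 = 3: L2 entries (in reading order) 1, 3, 6, 0, 4, 5, 2 — all 7 distinct ✓
  L1 = 4: L2 entries (in reading order) 5, 2, 4, 6, 1, 3, 0 — all 7 distinct ✓
  L1 = 5: L2 entries (in reading order) 3, 0, 1, 4, 5, 2, 6 — all 7 distinct ✓
  L1 = 6: L2 entries (in reading order) 2, 6, 5, 1, 3, 0, 4 — all 7 distinct ✓
Every symbol of L1 meets every symbol of L2 exactly once, so all 49 pairs are distinct (49 of 49).
Conclusion: YES.

YES


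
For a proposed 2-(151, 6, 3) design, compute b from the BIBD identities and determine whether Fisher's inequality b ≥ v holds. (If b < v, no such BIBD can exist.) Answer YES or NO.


b = λv(v − 1)/(k(k − 1)) = 3·151·150/(6·5) = 67950/30 = 2265.
Compare with v = 151: b ≥ v, so Fisher's inequality holds.

YES


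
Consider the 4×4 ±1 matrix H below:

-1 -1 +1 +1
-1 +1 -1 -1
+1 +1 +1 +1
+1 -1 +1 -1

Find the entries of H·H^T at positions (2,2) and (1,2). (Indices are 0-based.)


Row 1 of H: [-1, 1, -1, -1].
Row 2 of H: [1, 1, 1, 1].
(H·H^T)[2][2] = Σ_j H[2][j]·H[2][j] = (1)² + (1)² + (1)² + (1)² = 1 + 1 + 1 + 1 = 4.
(H·H^T)[1][2] = Σ_j H[1][j]·H[2][j] = (-1)·(1) + (1)·(1) + (-1)·(1) + (-1)·(1) = -1 + 1 + -1 + -1 = -2.
Rows 1 and 2 are not orthogonal (dot product = -2 ≠ 0), so H is not a Hadamard matrix.

(2,2) entry = 4; (1,2) entry = -2.


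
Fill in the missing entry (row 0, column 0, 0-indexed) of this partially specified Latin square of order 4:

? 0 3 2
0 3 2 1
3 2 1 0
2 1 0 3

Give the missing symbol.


Row 0 contains symbols [0, 2, 3] — missing [1].
Column 0 contains symbols [0, 2, 3] — missing [1].
The missing symbol must appear in both missing sets; intersection = [1].
Therefore the hidden value is 1.

Missing value = 1.


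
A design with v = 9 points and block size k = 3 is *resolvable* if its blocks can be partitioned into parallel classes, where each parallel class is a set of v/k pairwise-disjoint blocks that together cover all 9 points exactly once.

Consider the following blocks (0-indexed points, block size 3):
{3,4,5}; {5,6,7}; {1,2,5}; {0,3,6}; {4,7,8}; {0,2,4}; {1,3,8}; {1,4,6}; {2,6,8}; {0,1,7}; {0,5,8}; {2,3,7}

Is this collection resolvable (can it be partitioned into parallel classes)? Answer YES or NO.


v = 9, block size k = 3, number of blocks = 12.
For resolvability, blocks must partition into parallel classes of size v/k = 3.
Total blocks must therefore be a multiple of 3: 12 = 3·4 + 0 ⇒ divisible ✓.
Greedy packing gives 4 candidate class(es). Each should be a full parallel class (size 3, covers all 9 points).
  Class 1 (3 blocks): {3,4,5}; {2,6,8}; {0,1,7}. Points covered: [0, 1, 2, 3, 4, 5, 6, 7, 8].
  Class 2 (3 blocks): {5,6,7}; {0,2,4}; {1,3,8}. Points covered: [0, 1, 2, 3, 4, 5, 6, 7, 8].
  Class 3 (3 blocks): {1,2,5}; {0,3,6}; {4,7,8}. Points covered: [0, 1, 2, 3, 4, 5, 6, 7, 8].
  Class 4 (3 blocks): {1,4,6}; {0,5,8}; {2,3,7}. Points covered: [0, 1, 2, 3, 4, 5, 6, 7, 8].
All classes full (size 3)? YES. All classes cover every point? YES.
Resolvable? YES.

YES


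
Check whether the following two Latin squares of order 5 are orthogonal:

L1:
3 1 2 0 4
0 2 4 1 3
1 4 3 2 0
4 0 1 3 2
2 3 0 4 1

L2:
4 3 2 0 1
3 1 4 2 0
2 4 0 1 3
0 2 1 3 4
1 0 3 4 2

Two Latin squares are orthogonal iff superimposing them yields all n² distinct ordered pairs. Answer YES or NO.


Form the n² = 25 superimposed pairs (L1[i][j], L2[i][j]), row by row (rows and columns indexed from 0):
row 0: (3,4) (1,3) (2,2) (0,0) (4,1)
row 1: (0,3) (2,1) (4,4) (1,2) (3,0)
row 2: (1,2) (4,4) (3,0) (2,1) (0,3)
row 3: (4,0) (0,2) (1,1) (3,3) (2,4)
row 4: (2,1) (3,0) (0,3) (4,4) (1,2)
Orthogonality requires all 25 pairs distinct.
But the pair (1,2) repeats: cell (1,3) has L1 = 1, L2 = 2, and cell (2,0) has L1 = 1, L2 = 2.
A repeated pair means some other pair never occurs (only 15 distinct pairs out of 25), so the squares are not orthogonal.
Conclusion: NO.

NO


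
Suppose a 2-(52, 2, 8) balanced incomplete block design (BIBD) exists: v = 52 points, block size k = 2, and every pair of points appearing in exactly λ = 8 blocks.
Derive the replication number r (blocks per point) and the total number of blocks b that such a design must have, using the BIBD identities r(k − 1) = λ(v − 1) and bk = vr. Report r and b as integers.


Any 2-(v, k, λ) BIBD satisfies two necessary conditions:
  (i)  Each point sits in r blocks, and counting incidences through any fixed point gives r(k − 1) = λ(v − 1), so r = λ(v − 1)/(k − 1).
  (ii) Total incidences bk = vr, so b = vr/k.
Step 1: r = λ(v − 1)/(k − 1) = 8·(52 − 1)/(2 − 1) = 8·51/1 = 408/1 = 408.
Step 2: b = vr/k = 52·408/2 = 21216/2 = 10608.
Check integrality: r = 408 ∈ Z ✓, b = 10608 ∈ Z ✓.
(These identities are necessary conditions: they determine r and b for any design with these parameters, but do not by themselves prove that one exists.)

r = 408, b = 10608.


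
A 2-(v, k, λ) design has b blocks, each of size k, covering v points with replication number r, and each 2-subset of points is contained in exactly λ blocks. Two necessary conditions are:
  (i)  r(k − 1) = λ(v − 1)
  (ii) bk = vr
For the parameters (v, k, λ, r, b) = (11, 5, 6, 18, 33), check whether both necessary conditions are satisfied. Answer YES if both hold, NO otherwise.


Condition (i): r(k − 1) = 18·4 = 72; λ(v − 1) = 6·10 = 60. Match? NO.
Condition (ii): bk = 33·5 = 165; vr = 11·18 = 198. Match? NO.
Both conditions hold? NO.

NO


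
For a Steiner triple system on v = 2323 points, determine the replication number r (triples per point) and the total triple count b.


An STS(v) is a 2-(v, 3, 1) BIBD: block size k = 3, λ = 1.
Replication: r(k − 1) = λ(v − 1) ⇒ r·2 = 2323 − 1 = 2322 ⇒ r = 1161.
Block count: bk = vr ⇒ b·3 = 2323·1161 = 2697003 ⇒ b = 899001.

r = 1161, b = 899001.


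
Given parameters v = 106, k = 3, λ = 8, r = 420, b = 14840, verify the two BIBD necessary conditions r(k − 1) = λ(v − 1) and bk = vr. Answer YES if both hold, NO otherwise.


Condition (i): r(k − 1) = 420·2 = 840; λ(v − 1) = 8·105 = 840. Match? YES.
Condition (ii): bk = 14840·3 = 44520; vr = 106·420 = 44520. Match? YES.
Both conditions hold? YES.

YES


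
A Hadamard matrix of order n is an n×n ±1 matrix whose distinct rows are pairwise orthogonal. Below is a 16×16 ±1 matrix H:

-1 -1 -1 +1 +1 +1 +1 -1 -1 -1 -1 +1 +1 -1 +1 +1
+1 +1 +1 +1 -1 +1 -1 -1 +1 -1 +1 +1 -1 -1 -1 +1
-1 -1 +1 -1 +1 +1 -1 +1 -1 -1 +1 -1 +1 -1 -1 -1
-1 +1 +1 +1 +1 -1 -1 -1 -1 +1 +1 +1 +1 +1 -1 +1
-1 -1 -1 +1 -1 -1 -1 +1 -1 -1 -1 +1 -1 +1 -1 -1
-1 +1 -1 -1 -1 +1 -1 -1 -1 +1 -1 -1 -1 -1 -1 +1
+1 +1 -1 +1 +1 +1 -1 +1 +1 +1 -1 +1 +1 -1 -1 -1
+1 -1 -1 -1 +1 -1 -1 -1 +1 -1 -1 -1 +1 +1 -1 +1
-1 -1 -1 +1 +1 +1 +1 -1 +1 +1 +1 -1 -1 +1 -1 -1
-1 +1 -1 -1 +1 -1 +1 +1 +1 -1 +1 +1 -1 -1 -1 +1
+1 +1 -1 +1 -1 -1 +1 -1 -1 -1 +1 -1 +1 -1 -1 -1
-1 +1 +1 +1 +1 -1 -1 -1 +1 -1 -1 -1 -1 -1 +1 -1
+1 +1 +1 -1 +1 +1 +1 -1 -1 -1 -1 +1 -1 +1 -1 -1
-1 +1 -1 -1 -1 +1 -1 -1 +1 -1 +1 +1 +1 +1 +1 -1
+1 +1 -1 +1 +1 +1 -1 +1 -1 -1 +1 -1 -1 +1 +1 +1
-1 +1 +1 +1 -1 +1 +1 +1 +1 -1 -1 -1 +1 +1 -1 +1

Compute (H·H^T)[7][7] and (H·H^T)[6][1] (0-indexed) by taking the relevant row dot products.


Row 1 of H: [1, 1, 1, 1, -1, 1, -1, -1, 1, -1, 1, 1, -1, -1, -1, 1].
Row 6 of H: [1, 1, -1, 1, 1, 1, -1, 1, 1, 1, -1, 1, 1, -1, -1, -1].
Row 7 of H: [1, -1, -1, -1, 1, -1, -1, -1, 1, -1, -1, -1, 1, 1, -1, 1].
(H·H^T)[7][7] = Σ_j H[7][j]·H[7][j] = (1)² + (-1)² + (-1)² + (-1)² + (1)² + (-1)² + (-1)² + (-1)² + (1)² + (-1)² + (-1)² + (-1)² + (1)² + (1)² + (-1)² + (1)² = 1 + 1 + 1 + 1 + 1 + 1 + 1 + 1 + 1 + 1 + 1 + 1 + 1 + 1 + 1 + 1 = 16.
(H·H^T)[6][1] = Σ_j H[6][j]·H[1][j] = (1)·(1) + (1)·(1) + (-1)·(1) + (1)·(1) + (1)·(-1) + (1)·(1) + (-1)·(-1) + (1)·(-1) + (1)·(1) + (1)·(-1) + (-1)·(1) + (1)·(1) + (1)·(-1) + (-1)·(-1) + (-1)·(-1) + (-1)·(1) = 1 + 1 + -1 + 1 + -1 + 1 + 1 + -1 + 1 + -1 + -1 + 1 + -1 + 1 + 1 + -1 = 2.
Rows 6 and 1 are not orthogonal (dot product = 2 ≠ 0), so H is not a Hadamard matrix.

(7,7) entry = 16; (6,1) entry = 2.


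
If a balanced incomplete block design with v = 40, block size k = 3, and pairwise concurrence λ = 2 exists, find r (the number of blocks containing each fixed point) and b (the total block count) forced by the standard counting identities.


Any 2-(v, k, λ) BIBD satisfies two necessary conditions:
  (i)  Each point sits in r blocks, and counting incidences through any fixed point gives r(k − 1) = λ(v − 1), so r = λ(v − 1)/(k − 1).
  (ii) Total incidences bk = vr, so b = vr/k.
Step 1: r = λ(v − 1)/(k − 1) = 2·(40 − 1)/(3 − 1) = 2·39/2 = 78/2 = 39.
Step 2: b = vr/k = 40·39/3 = 1560/3 = 520.
Check integrality: r = 39 ∈ Z ✓, b = 520 ∈ Z ✓.
(These identities are necessary conditions: they determine r and b for any design with these parameters, but do not by themselves prove that one exists.)

r = 39, b = 520.


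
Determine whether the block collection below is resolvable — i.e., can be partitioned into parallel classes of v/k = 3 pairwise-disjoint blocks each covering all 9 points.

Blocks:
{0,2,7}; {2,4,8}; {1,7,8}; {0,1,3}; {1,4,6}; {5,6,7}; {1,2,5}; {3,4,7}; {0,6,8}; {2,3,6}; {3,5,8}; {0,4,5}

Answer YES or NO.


v = 9, block size k = 3, number of blocks = 12.
For resolvability, blocks must partition into parallel classes of size v/k = 3.
Total blocks must therefore be a multiple of 3: 12 = 3·4 + 0 ⇒ divisible ✓.
Greedy packing gives 4 candidate class(es). Each should be a full parallel class (size 3, covers all 9 points).
  Class 1 (3 blocks): {0,2,7}; {1,4,6}; {3,5,8}. Points covered: [0, 1, 2, 3, 4, 5, 6, 7, 8].
  Class 2 (3 blocks): {2,4,8}; {0,1,3}; {5,6,7}. Points covered: [0, 1, 2, 3, 4, 5, 6, 7, 8].
  Class 3 (3 blocks): {1,7,8}; {2,3,6}; {0,4,5}. Points covered: [0, 1, 2, 3, 4, 5, 6, 7, 8].
  Class 4 (3 blocks): {1,2,5}; {3,4,7}; {0,6,8}. Points covered: [0, 1, 2, 3, 4, 5, 6, 7, 8].
All classes full (size 3)? YES. All classes cover every point? YES.
Resolvable? YES.

YES


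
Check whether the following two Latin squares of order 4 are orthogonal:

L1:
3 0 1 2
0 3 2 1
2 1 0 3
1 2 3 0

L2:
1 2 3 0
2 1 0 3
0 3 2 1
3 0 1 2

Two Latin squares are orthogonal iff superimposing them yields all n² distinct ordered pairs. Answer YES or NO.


Form the n² = 16 superimposed pairs (L1[i][j], L2[i][j]), row by row (rows and columns indexed from 0):
row 0: (3,1) (0,2) (1,3) (2,0)
row 1: (0,2) (3,1) (2,0) (1,3)
row 2: (2,0) (1,3) (0,2) (3,1)
row 3: (1,3) (2,0) (3,1) (0,2)
Orthogonality requires all 16 pairs distinct.
But the pair (0,2) repeats: cell (0,1) has L1 = 0, L2 = 2, and cell (1,0) has L1 = 0, L2 = 2.
A repeated pair means some other pair never occurs (only 4 distinct pairs out of 16), so the squares are not orthogonal.
Conclusion: NO.

NO


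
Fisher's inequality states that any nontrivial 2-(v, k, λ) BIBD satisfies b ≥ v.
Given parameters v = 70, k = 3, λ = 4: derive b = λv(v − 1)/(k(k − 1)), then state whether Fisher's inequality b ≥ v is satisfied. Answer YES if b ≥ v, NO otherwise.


b = λv(v − 1)/(k(k − 1)) = 4·70·69/(3·2) = 19320/6 = 3220.
Compare with v = 70: b ≥ v, so Fisher's inequality holds.

YES


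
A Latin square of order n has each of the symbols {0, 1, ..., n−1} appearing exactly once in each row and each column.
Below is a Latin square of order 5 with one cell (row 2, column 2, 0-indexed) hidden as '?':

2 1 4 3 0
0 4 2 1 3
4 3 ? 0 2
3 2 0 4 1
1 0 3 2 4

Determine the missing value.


Row 2 contains symbols [0, 2, 3, 4] — missing [1].
Column 2 contains symbols [0, 2, 3, 4] — missing [1].
The missing symbol must appear in both missing sets; intersection = [1].
Therefore the hidden value is 1.

Missing value = 1.


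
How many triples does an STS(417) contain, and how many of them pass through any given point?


An STS(v) is a 2-(v, 3, 1) BIBD: block size k = 3, λ = 1.
Replication: r(k − 1) = λ(v − 1) ⇒ r·2 = 417 − 1 = 416 ⇒ r = 208.
Block count: b = v(v − 1)/6 = 417·416/6 = 173472/6 = 28912.

r = 208, b = 28912.


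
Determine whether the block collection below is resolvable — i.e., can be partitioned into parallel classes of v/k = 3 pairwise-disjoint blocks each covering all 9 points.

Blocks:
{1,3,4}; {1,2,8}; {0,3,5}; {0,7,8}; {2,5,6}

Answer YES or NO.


v = 9, block size k = 3, number of blocks = 5.
For resolvability, blocks must partition into parallel classes of size v/k = 3.
Total blocks must therefore be a multiple of 3: 5 = 3·1 + 2 ⇒ not divisible ✗.
Resolvable? NO.

NO


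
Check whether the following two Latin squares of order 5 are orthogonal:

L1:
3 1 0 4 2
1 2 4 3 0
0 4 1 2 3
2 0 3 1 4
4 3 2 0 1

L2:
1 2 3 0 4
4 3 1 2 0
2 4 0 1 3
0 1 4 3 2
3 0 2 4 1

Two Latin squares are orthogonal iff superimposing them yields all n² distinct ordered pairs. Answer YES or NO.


Form the n² = 25 superimposed pairs (L1[i][j], L2[i][j]), row by row (rows and columns indexed from 0):
row 0: (3,1) (1,2) (0,3) (4,0) (2,4)
row 1: (1,4) (2,3) (4,1) (3,2) (0,0)
row 2: (0,2) (4,4) (1,0) (2,1) (3,3)
row 3: (2,0) (0,1) (3,4) (1,3) (4,2)
row 4: (4,3) (3,0) (2,2) (0,4) (1,1)
Orthogonality requires all 25 pairs distinct.
Check by first coordinate: for each symbol s of L1, list the L2 entries in the n cells where L1 = s; they must all differ.
  L1 = 0: L2 entries (in reading order) 3, 0, 2, 1, 4 — all 5 distinct ✓
  L1 = 1: L2 entries (in reading order) 2, 4, 0, 3, 1 — all 5 distinct ✓
  L1 = 2: L2 entries (in reading order) 4, 3, 1, 0, 2 — all 5 distinct ✓
  L1 = 3: L2 entries (in reading order) 1, 2, 3, 4, 0 — all 5 distinct ✓
  L1 = 4: L2 entries (in reading order) 0, 1, 4, 2, 3 — all 5 distinct ✓
Every symbol of L1 meets every symbol of L2 exactly once, so all 25 pairs are distinct (25 of 25).
Conclusion: YES.

YES


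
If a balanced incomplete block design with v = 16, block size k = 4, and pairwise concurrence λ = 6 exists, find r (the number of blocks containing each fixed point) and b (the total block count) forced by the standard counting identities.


Any 2-(v, k, λ) BIBD satisfies two necessary conditions:
  (i)  Each point sits in r blocks, and counting incidences through any fixed point gives r(k − 1) = λ(v − 1), so r = λ(v − 1)/(k − 1).
  (ii) Total incidences bk = vr, so b = vr/k.
Step 1: r = λ(v − 1)/(k − 1) = 6·(16 − 1)/(4 − 1) = 6·15/3 = 90/3 = 30.
Step 2: b = vr/k = 16·30/4 = 480/4 = 120.
Check integrality: r = 30 ∈ Z ✓, b = 120 ∈ Z ✓.
(These identities are necessary conditions: they determine r and b for any design with these parameters, but do not by themselves prove that one exists.)

r = 30, b = 120.


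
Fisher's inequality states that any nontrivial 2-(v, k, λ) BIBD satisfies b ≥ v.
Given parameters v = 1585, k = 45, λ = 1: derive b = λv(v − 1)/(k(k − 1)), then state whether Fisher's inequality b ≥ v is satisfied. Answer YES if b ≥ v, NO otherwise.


b = λv(v − 1)/(k(k − 1)) = 1·1585·1584/(45·44) = 2510640/1980 = 1268.
Compare with v = 1585: b < v, so Fisher's inequality fails.

NO


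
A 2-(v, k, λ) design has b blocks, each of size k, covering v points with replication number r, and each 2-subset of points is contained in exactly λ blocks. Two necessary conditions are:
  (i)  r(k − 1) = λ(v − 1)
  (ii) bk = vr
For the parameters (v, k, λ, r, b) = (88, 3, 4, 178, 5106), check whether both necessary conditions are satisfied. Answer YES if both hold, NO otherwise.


Condition (i): r(k − 1) = 178·2 = 356; λ(v − 1) = 4·87 = 348. Match? NO.
Condition (ii): bk = 5106·3 = 15318; vr = 88·178 = 15664. Match? NO.
Both conditions hold? NO.

NO


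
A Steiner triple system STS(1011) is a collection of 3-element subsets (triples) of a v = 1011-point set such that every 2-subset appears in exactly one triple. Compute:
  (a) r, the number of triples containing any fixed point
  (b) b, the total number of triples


An STS(v) is a 2-(v, 3, 1) BIBD: block size k = 3, λ = 1.
Replication: r(k − 1) = λ(v − 1) ⇒ r·2 = 1011 − 1 = 1010 ⇒ r = 505.
Block count: b = v(v − 1)/6 = 1011·1010/6 = 1021110/6 = 170185.
(Check via bk = vr: 170185·3 = 510555 = 1011·505 = 510555 ✓.)

r = 505, b = 170185.


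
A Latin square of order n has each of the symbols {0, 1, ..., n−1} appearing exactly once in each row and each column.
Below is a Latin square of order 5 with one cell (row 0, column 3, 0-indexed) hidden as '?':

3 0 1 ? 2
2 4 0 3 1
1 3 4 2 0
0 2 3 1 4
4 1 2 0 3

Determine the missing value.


Row 0 contains symbols [0, 1, 2, 3] — missing [4].
Column 3 contains symbols [0, 1, 2, 3] — missing [4].
The missing symbol must appear in both missing sets; intersection = [4].
Therefore the hidden value is 4.

Missing value = 4.


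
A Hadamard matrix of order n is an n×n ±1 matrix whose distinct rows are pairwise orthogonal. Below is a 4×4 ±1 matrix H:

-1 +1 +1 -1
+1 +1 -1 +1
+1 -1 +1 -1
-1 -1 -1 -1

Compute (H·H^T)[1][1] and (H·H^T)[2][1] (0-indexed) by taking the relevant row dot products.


Row 1 of H: [1, 1, -1, 1].
Row 2 of H: [1, -1, 1, -1].
(H·H^T)[1][1] = Σ_j H[1][j]·H[1][j] = (1)² + (1)² + (-1)² + (1)² = 1 + 1 + 1 + 1 = 4.
(H·H^T)[2][1] = Σ_j H[2][j]·H[1][j] = (1)·(1) + (-1)·(1) + (1)·(-1) + (-1)·(1) = 1 + -1 + -1 + -1 = -2.
Rows 2 and 1 are not orthogonal (dot product = -2 ≠ 0), so H is not a Hadamard matrix.

(1,1) entry = 4; (2,1) entry = -2.


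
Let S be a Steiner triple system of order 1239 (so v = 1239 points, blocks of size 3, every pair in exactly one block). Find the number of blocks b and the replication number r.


An STS(v) is a 2-(v, 3, 1) BIBD: block size k = 3, λ = 1.
Replication: r(k − 1) = λ(v − 1) ⇒ r·2 = 1239 − 1 = 1238 ⇒ r = 619.
Block count: bk = vr ⇒ b·3 = 1239·619 = 766941 ⇒ b = 255647.
(Check via b = v(v − 1)/6 = 1239·1238/6 = 1533882/6 = 255647.)

r = 619, b = 255647.


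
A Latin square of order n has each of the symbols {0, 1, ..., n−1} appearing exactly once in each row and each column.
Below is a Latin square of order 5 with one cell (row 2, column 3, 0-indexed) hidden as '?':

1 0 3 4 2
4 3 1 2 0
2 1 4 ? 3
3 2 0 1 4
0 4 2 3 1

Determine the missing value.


Row 2 contains symbols [1, 2, 3, 4] — missing [0].
Column 3 contains symbols [1, 2, 3, 4] — missing [0].
The missing symbol must appear in both missing sets; intersection = [0].
Therefore the hidden value is 0.

Missing value = 0.
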